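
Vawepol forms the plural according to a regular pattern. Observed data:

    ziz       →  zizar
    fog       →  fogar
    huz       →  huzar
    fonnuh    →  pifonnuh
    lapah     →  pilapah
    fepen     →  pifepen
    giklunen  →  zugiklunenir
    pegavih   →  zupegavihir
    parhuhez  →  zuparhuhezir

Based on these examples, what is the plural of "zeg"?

"zeg" has 1 vowel. The stems with 1 vowel (ziz → zizar, fog → fogar, huz → huzar) add -ar.
The other patterns: stems with 2 vowels add the prefix pi-; stems with 3 vowels add zu- … -ir around the stem.
So zeg → zegar.

zegar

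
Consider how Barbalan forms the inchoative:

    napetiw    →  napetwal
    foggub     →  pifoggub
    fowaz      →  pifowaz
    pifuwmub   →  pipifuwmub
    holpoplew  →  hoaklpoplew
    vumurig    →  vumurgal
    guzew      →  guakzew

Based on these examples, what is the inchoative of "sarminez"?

saakrminez

napetiw and guzew both end in -w yet inflect differently (napetwal, guakzew), so the final letter is not what conditions the rule; the last vowel is.
"sarminez" has last vowel 'e'. The stems whose last vowel is 'e' (guzew → guakzew, holpoplew → hoaklpoplew) insert -ak- after the first vowel.
The other patterns: stems whose last vowel is 'i' delete the last vowel and add -al; stems whose last vowel is 'a' or 'u' add the prefix pi-.
So sarminez → saakrminez.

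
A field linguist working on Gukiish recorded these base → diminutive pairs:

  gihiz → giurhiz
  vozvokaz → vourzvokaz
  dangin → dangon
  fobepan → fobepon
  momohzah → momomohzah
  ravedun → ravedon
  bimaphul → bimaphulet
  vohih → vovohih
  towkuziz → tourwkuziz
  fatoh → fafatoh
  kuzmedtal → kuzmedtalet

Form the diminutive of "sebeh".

sesebeh

kuzmedtal and momohzah both have last vowel 'a' yet inflect differently (kuzmedtalet, momomohzah), so the last vowel is not what conditions the rule; the final letter is.
"sebeh" ends in -h. The stems ending in -h (momohzah → momomohzah, vohih → vovohih, fatoh → fafatoh) repeat the first consonant+vowel as a prefix.
The other patterns: stems ending in -l add -et; stems ending in -z insert -ur- after the first vowel; stems ending in -n change the last vowel to 'o'.
So sebeh → sesebeh.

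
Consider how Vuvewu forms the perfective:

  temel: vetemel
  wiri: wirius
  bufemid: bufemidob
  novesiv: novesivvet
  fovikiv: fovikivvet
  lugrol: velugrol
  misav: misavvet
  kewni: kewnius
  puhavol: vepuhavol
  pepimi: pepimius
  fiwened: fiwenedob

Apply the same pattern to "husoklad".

bufemid and kewni both have last vowel 'i' yet inflect differently (bufemidob, kewnius), so the last vowel is not what conditions the rule; the final letter is.
"husoklad" ends in -d. The stems ending in -d (fiwened → fiwenedob, bufemid → bufemidob) add -ob.
The other patterns: stems ending in -i add -us; stems ending in -v double the final consonant and add -et; stems ending in -l add the prefix ve-.
So husoklad → husokladob.

husokladob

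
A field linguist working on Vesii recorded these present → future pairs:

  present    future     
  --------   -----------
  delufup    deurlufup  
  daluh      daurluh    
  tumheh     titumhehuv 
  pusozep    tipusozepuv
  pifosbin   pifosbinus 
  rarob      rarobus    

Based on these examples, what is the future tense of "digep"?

tidigepuv

daluh and tumheh both end in -h yet inflect differently (daurluh, titumhehuv), so the final letter is not what conditions the rule; the last vowel is.
"digep" has last vowel 'e'. The stems whose last vowel is 'e' (tumheh → titumhehuv, pusozep → tipusozepuv) add ti- … -uv around the stem.
The other patterns: stems whose last vowel is 'u' insert -ur- after the first vowel; stems whose last vowel is 'i' or 'o' add -us.
So digep → tidigepuv.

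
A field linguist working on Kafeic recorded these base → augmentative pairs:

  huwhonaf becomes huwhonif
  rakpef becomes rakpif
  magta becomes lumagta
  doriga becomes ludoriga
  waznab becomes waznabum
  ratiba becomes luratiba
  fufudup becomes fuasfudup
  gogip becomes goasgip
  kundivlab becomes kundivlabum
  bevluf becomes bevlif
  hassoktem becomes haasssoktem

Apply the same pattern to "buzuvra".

magta and kundivlab both have last vowel 'a' yet inflect differently (lumagta, kundivlabum), so the last vowel is not what conditions the rule; the final letter is.
"buzuvra" ends in -a. The stems ending in -a (magta → lumagta, doriga → ludoriga, ratiba → luratiba) add the prefix lu-.
The other patterns: stems ending in -b add -um; stems ending in -f change the last vowel to 'i'; stems ending in -m or -p insert -as- after the first vowel.
So buzuvra → lubuzuvra.

lubuzuvra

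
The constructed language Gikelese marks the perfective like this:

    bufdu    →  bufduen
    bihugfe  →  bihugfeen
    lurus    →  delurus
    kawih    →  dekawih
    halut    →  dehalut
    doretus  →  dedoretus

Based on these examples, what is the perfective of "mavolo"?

bufdu and lurus both have last vowel 'u' yet inflect differently (bufduen, delurus), so the last vowel is not what conditions the rule; whether the stem ends in a vowel or a consonant is.
"mavolo" ends in a vowel. The stems ending in a vowel (bufdu → bufduen, bihugfe → bihugfeen) add -en.
The other pattern: stems ending in a consonant add the prefix de-.
So mavolo → mavoloen.

mavoloen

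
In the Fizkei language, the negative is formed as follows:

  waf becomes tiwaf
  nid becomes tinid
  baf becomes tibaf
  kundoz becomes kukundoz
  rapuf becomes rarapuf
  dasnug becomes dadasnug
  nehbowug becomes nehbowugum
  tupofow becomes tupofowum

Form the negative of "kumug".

kukumug

"kumug" has 2 vowels. The stems with 2 vowels (kundoz → kukundoz, rapuf → rarapuf, dasnug → dadasnug) repeat the first consonant+vowel as a prefix.
The other patterns: stems with 1 vowel add the prefix ti-; stems with 3 vowels add -um.
So kumug → kukumug.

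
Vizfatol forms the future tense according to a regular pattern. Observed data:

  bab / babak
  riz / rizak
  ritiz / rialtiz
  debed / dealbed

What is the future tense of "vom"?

vomak

"vom" has 1 vowel. The stems with 1 vowel (bab → babak, riz → rizak) add -ak.
The other pattern: stems with 2 vowels insert -al- after the first vowel.
So vom → vomak.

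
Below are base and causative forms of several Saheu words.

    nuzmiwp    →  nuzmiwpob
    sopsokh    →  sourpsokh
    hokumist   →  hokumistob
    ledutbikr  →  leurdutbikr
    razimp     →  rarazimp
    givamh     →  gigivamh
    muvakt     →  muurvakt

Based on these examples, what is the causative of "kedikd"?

keurdikd

givamh and sopsokh both end in -h yet inflect differently (gigivamh, sourpsokh), so the final letter is not what conditions the rule; the second-to-last letter is.
"kedikd" has second-to-last letter 'k'. The stems whose second-to-last letter is 'k' (sopsokh → sourpsokh, ledutbikr → leurdutbikr, muvakt → muurvakt) insert -ur- after the first vowel.
So kedikd → keurdikd.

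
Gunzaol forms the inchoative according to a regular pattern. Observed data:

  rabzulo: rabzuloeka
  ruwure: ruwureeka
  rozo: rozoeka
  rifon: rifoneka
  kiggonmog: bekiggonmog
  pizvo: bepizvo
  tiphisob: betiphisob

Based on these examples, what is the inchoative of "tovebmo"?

betovebmo

"tovebmo" begins with t-. The one such stem in the data (tiphisob → betiphisob) adds the prefix be-, so the same rule applies.
The other pattern: stems beginning with r- add -eka.
So tovebmo → betovebmo.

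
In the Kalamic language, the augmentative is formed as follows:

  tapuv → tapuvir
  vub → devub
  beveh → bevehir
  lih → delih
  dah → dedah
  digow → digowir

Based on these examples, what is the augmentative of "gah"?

"gah" has 1 vowel. The stems with 1 vowel (vub → devub, lih → delih, dah → dedah) add the prefix de-.
So gah → degah.

degah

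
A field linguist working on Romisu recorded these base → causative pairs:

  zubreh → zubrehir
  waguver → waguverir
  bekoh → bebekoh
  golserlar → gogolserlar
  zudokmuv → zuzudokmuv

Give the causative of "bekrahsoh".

bebekrahsoh

zubreh and bekoh both end in -h yet inflect differently (zubrehir, bebekoh), so the final letter is not what conditions the rule; the last vowel is.
"bekrahsoh" has last vowel 'o'. The one such stem in the data (bekoh → bebekoh) repeats the first consonant+vowel as a prefix (as do golserlar, zudokmuv), so the same rule applies.
The other pattern: stems whose last vowel is 'e' add -ir.
So bekrahsoh → bebekrahsoh.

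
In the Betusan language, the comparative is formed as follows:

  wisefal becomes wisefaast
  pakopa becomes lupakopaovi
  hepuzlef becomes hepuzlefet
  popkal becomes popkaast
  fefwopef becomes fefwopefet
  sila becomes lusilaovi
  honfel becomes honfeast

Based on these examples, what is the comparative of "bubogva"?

lububogvaovi

honfel and hepuzlef both have last vowel 'e' yet inflect differently (honfeast, hepuzlefet), so the last vowel is not what conditions the rule; the final letter is.
"bubogva" ends in -a. The stems ending in -a (pakopa → lupakopaovi, sila → lusilaovi) add lu- … -ovi around the stem.
So bubogva → lububogvaovi.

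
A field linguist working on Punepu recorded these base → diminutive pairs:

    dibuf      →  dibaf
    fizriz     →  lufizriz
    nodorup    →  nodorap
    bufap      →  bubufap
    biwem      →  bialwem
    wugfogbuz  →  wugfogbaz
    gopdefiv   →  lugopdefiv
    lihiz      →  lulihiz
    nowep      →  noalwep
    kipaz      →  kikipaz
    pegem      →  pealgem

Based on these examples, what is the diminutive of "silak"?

sisilak

"silak" has last vowel 'a'. The stems whose last vowel is 'a' (bufap → bubufap, kipaz → kikipaz) repeat the first consonant+vowel as a prefix.
The other patterns: stems whose last vowel is 'e' insert -al- after the first vowel; stems whose last vowel is 'u' change the last vowel to 'a'; stems whose last vowel is 'i' add the prefix lu-.
So silak → sisilak.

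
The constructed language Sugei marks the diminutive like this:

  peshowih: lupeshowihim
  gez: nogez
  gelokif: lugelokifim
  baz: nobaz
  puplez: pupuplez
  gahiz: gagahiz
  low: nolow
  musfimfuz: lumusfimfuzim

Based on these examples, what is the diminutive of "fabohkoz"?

gez and puplez both end in -z yet inflect differently (nogez, pupuplez), so the final letter is not what conditions the rule; the number of vowels is.
"fabohkoz" has 3 vowels. The stems with 3 vowels (peshowih → lupeshowihim, musfimfuz → lumusfimfuzim, gelokif → lugelokifim) add lu- … -im around the stem.
The other patterns: stems with 1 vowel add the prefix no-; stems with 2 vowels repeat the first consonant+vowel as a prefix.
So fabohkoz → lufabohkozim.

lufabohkozim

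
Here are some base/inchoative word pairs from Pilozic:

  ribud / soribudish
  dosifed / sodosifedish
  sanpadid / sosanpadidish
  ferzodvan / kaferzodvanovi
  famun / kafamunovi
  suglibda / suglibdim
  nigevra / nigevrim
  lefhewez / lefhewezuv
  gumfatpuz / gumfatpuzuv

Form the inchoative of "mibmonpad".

ribud and famun both have last vowel 'u' yet inflect differently (soribudish, kafamunovi), so the last vowel is not what conditions the rule; the final letter is.
"mibmonpad" ends in -d. The stems ending in -d (ribud → soribudish, dosifed → sodosifedish, sanpadid → sosanpadidish) add so- … -ish around the stem.
The other patterns: stems ending in -n add ka- … -ovi around the stem; stems ending in -a drop the final letter and add -im; stems ending in -z add -uv.
So mibmonpad → somibmonpadish.

somibmonpadish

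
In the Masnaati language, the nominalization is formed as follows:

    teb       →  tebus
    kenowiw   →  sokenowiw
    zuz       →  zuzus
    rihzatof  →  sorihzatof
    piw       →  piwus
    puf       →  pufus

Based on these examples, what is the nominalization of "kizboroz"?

sokizboroz

puf and rihzatof both end in -f yet inflect differently (pufus, sorihzatof), so the final letter is not what conditions the rule; the number of vowels is.
"kizboroz" has 3 vowels. The stems with 3 vowels (rihzatof → sorihzatof, kenowiw → sokenowiw) add the prefix so-.
The other pattern: stems with 1 vowel add -us.
So kizboroz → sokizboroz.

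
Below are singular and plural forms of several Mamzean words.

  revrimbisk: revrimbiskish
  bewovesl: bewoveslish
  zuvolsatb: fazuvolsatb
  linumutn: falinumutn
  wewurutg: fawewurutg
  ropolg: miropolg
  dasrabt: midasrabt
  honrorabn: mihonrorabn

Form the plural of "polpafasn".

"polpafasn" has second-to-last letter 's'. The stems whose second-to-last letter is 's' (revrimbisk → revrimbiskish, bewovesl → bewoveslish) add -ish.
The other patterns: stems whose second-to-last letter is 't' add the prefix fa-; stems whose second-to-last letter is 'b' or 'l' add the prefix mi-.
So polpafasn → polpafasnish.

polpafasnish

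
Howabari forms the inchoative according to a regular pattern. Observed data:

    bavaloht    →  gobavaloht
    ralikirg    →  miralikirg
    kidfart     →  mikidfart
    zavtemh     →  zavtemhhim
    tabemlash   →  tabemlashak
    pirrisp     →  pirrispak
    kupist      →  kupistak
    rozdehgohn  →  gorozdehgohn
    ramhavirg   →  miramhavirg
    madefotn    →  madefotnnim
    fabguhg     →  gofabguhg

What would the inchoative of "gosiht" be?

kidfart and bavaloht both end in -t yet inflect differently (mikidfart, gobavaloht), so the final letter is not what conditions the rule; the second-to-last letter is.
"gosiht" has second-to-last letter 'h'. The stems whose second-to-last letter is 'h' (bavaloht → gobavaloht, fabguhg → gofabguhg, rozdehgohn → gorozdehgohn) add the prefix go-.
So gosiht → gogosiht.

gogosiht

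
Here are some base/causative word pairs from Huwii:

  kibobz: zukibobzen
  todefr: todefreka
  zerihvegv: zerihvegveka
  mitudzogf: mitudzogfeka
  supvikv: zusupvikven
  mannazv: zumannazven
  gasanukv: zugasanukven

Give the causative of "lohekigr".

"lohekigr" has second-to-last letter 'g'. The stems whose second-to-last letter is 'g' (zerihvegv → zerihvegveka, mitudzogf → mitudzogfeka) add -eka.
The other pattern: stems whose second-to-last letter is 'b', 'k' or 'z' add zu- … -en around the stem.
So lohekigr → lohekigreka.

lohekigreka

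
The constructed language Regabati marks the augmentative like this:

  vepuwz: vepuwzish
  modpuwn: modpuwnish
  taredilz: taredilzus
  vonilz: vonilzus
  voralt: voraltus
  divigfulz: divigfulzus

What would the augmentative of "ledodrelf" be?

vonilz and vepuwz both end in -z yet inflect differently (vonilzus, vepuwzish), so the final letter is not what conditions the rule; the second-to-last letter is.
"ledodrelf" has second-to-last letter 'l'. The stems whose second-to-last letter is 'l' (vonilz → vonilzus, voralt → voraltus, divigfulz → divigfulzus) add -us.
The other pattern: stems whose second-to-last letter is 'w' add -ish.
So ledodrelf → ledodrelfus.

ledodrelfus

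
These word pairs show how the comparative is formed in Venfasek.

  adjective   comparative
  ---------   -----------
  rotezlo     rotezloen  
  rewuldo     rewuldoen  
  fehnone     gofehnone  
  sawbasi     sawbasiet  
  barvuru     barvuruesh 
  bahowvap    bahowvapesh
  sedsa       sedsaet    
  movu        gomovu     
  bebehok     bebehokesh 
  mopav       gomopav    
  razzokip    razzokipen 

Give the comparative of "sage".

"sage" begins with s-. The stems beginning with s- (sawbasi → sawbasiet, sedsa → sedsaet) add -et.
So sage → sageet.

sageet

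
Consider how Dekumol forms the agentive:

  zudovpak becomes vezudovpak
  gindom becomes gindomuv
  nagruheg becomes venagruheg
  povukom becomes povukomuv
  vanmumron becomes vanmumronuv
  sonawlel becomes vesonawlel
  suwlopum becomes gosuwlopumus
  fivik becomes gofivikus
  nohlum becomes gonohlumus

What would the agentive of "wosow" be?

gindom and nohlum both end in -m yet inflect differently (gindomuv, gonohlumus), so the final letter is not what conditions the rule; the last vowel is.
"wosow" has last vowel 'o'. The stems whose last vowel is 'o' (gindom → gindomuv, povukom → povukomuv, vanmumron → vanmumronuv) add -uv.
The other patterns: stems whose last vowel is 'i' or 'u' add go- … -us around the stem; stems whose last vowel is 'a' or 'e' add the prefix ve-.
So wosow → wosowuv.

wosowuv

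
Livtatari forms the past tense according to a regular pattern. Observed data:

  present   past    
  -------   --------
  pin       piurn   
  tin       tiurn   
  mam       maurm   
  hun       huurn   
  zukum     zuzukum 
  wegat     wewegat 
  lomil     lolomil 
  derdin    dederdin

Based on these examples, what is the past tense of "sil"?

mam and zukum both end in -m yet inflect differently (maurm, zuzukum), so the final letter is not what conditions the rule; the number of vowels is.
"sil" has 1 vowel. The stems with 1 vowel (pin → piurn, tin → tiurn, mam → maurm) insert -ur- after the first vowel.
The other pattern: stems with 2 vowels repeat the first consonant+vowel as a prefix.
So sil → siurl.

siurl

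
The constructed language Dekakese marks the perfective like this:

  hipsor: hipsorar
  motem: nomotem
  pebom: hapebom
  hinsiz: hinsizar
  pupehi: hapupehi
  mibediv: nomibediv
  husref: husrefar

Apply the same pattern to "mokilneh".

nomokilneh

pebom and motem both end in -m yet inflect differently (hapebom, nomotem), so the final letter is not what conditions the rule; the first letter is.
"mokilneh" begins with m-. The stems beginning with m- (motem → nomotem, mibediv → nomibediv) add the prefix no-.
The other patterns: stems beginning with p- add the prefix ha-; stems beginning with h- add -ar.
So mokilneh → nomokilneh.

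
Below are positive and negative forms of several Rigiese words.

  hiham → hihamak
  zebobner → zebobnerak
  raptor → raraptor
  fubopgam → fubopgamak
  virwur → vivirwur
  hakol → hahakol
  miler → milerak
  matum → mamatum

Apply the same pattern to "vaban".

zebobner and virwur both end in -r yet inflect differently (zebobnerak, vivirwur), so the final letter is not what conditions the rule; the last vowel is.
"vaban" has last vowel 'a'. The stems whose last vowel is 'a' (fubopgam → fubopgamak, hiham → hihamak) add -ak.
The other pattern: stems whose last vowel is 'o' or 'u' repeat the first consonant+vowel as a prefix.
So vaban → vabanak.

vabanak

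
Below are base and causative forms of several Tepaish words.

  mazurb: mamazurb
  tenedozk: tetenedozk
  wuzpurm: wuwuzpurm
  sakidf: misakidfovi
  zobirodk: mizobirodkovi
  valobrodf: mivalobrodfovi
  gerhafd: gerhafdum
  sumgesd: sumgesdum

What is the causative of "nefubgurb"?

"nefubgurb" has second-to-last letter 'r'. The stems whose second-to-last letter is 'r' (mazurb → mamazurb, wuzpurm → wuwuzpurm) repeat the first consonant+vowel as a prefix.
The other patterns: stems whose second-to-last letter is 'd' add mi- … -ovi around the stem; stems whose second-to-last letter is 'f' or 's' add -um.
So nefubgurb → nenefubgurb.

nenefubgurb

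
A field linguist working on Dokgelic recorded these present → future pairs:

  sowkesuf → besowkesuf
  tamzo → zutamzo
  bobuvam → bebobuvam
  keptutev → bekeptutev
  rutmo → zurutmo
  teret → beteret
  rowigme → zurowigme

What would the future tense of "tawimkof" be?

rowigme and teret both have last vowel 'e' yet inflect differently (zurowigme, beteret), so the last vowel is not what conditions the rule; whether the stem ends in a vowel or a consonant is.
"tawimkof" ends in a consonant. The stems ending in a consonant (sowkesuf → besowkesuf, teret → beteret, keptutev → bekeptutev) add the prefix be-.
The other pattern: stems ending in a vowel add the prefix zu-.
So tawimkof → betawimkof.

betawimkof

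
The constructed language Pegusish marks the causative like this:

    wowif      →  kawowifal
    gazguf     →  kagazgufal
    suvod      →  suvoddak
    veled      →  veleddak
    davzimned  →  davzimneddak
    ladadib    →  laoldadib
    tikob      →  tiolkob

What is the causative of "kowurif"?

wowif and ladadib both have last vowel 'i' yet inflect differently (kawowifal, laoldadib), so the last vowel is not what conditions the rule; the final letter is.
"kowurif" ends in -f. The stems ending in -f (wowif → kawowifal, gazguf → kagazgufal) add ka- … -al around the stem.
The other patterns: stems ending in -d double the final consonant and add -ak; stems ending in -b insert -ol- after the first vowel.
So kowurif → kakowurifal.

kakowurifal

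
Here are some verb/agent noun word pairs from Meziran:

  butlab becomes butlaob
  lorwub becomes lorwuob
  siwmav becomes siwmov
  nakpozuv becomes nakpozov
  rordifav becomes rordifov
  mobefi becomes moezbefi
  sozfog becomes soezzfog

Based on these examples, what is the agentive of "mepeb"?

"mepeb" ends in -b. The stems ending in -b (butlab → butlaob, lorwub → lorwuob) drop the final letter and add -ob.
So mepeb → mepeob.

mepeob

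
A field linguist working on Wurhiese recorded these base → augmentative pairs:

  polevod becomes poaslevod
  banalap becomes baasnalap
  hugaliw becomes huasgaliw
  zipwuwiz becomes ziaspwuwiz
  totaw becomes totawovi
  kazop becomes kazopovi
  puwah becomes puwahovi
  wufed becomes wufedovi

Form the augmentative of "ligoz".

hugaliw and totaw both end in -w yet inflect differently (huasgaliw, totawovi), so the final letter is not what conditions the rule; the number of vowels is.
"ligoz" has 2 vowels. The stems with 2 vowels (totaw → totawovi, kazop → kazopovi, puwah → puwahovi) add -ovi.
The other pattern: stems with 3 vowels insert -as- after the first vowel.
So ligoz → ligozovi.

ligozovi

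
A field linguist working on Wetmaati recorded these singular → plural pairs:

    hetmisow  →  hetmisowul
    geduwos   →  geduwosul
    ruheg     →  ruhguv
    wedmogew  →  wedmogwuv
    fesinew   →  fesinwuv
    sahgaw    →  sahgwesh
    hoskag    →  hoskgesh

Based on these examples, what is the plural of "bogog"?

bogogul

hetmisow and wedmogew both end in -w yet inflect differently (hetmisowul, wedmogwuv), so the final letter is not what conditions the rule; the last vowel is.
"bogog" has last vowel 'o'. The stems whose last vowel is 'o' (hetmisow → hetmisowul, geduwos → geduwosul) add -ul.
So bogog → bogogul.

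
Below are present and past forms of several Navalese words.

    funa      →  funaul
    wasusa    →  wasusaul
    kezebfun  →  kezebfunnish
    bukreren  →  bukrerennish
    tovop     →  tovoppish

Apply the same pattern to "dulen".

"dulen" ends in -n. The stems ending in -n (kezebfun → kezebfunnish, bukreren → bukrerennish) double the final consonant and add -ish.
So dulen → dulennish.

dulennish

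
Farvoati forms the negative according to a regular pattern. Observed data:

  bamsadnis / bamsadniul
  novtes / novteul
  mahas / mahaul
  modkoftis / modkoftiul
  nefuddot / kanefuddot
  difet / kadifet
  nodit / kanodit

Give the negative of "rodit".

novtes and difet both have last vowel 'e' yet inflect differently (novteul, kadifet), so the last vowel is not what conditions the rule; the final letter is.
"rodit" ends in -t. The stems ending in -t (nefuddot → kanefuddot, difet → kadifet, nodit → kanodit) add the prefix ka-.
The other pattern: stems ending in -s drop the final letter and add -ul.
So rodit → karodit.

karodit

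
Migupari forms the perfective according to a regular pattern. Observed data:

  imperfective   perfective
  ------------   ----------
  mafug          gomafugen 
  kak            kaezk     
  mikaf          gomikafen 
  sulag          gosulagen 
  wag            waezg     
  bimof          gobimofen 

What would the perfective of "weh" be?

wag and mafug both end in -g yet inflect differently (waezg, gomafugen), so the final letter is not what conditions the rule; the number of vowels is.
"weh" has 1 vowel. The stems with 1 vowel (wag → waezg, kak → kaezk) insert -ez- after the first vowel.
The other pattern: stems with 2 vowels add go- … -en around the stem.
So weh → weezh.

weezh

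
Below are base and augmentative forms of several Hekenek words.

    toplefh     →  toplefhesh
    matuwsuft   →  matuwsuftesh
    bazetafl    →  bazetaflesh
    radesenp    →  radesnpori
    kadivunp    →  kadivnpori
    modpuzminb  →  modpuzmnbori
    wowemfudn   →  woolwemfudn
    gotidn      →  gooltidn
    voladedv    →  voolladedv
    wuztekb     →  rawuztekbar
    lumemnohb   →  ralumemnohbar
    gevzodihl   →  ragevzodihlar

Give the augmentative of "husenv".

modpuzminb and wuztekb both end in -b yet inflect differently (modpuzmnbori, rawuztekbar), so the final letter is not what conditions the rule; the second-to-last letter is.
"husenv" has second-to-last letter 'n'. The stems whose second-to-last letter is 'n' (radesenp → radesnpori, kadivunp → kadivnpori, modpuzminb → modpuzmnbori) delete the last vowel and add -ori.
The other patterns: stems whose second-to-last letter is 'f' add -esh; stems whose second-to-last letter is 'd' insert -ol- after the first vowel; stems whose second-to-last letter is 'h' or 'k' add ra- … -ar around the stem.
So husenv → husnvori.

husnvori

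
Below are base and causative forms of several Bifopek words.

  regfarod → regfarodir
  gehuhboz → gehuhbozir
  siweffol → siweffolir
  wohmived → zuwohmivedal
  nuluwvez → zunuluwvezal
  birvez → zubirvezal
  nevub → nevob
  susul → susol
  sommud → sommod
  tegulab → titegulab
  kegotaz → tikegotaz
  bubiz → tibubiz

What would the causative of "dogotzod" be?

dogotzodir

"dogotzod" has last vowel 'o'. The stems whose last vowel is 'o' (regfarod → regfarodir, gehuhboz → gehuhbozir, siweffol → siweffolir) add -ir.
The other patterns: stems whose last vowel is 'e' add zu- … -al around the stem; stems whose last vowel is 'u' change the last vowel to 'o'; stems whose last vowel is 'a' or 'i' add the prefix ti-.
So dogotzod → dogotzodir.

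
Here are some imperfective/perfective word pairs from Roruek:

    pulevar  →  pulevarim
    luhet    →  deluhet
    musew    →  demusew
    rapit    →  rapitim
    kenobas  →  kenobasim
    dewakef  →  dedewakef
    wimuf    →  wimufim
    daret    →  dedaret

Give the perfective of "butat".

butatim

luhet and rapit both end in -t yet inflect differently (deluhet, rapitim), so the final letter is not what conditions the rule; the last vowel is.
"butat" has last vowel 'a'. The stems whose last vowel is 'a' (kenobas → kenobasim, pulevar → pulevarim) add -im.
The other pattern: stems whose last vowel is 'e' add the prefix de-.
So butat → butatim.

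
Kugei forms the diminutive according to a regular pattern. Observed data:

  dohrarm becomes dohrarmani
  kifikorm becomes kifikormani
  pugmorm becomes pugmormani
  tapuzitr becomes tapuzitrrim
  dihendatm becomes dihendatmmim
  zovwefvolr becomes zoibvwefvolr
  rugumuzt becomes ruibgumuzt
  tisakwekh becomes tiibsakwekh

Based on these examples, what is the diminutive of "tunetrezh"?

tuibnetrezh

"tunetrezh" has second-to-last letter 'z'. The one such stem in the data (rugumuzt → ruibgumuzt) inserts -ib- after the first vowel (as do zovwefvolr, tisakwekh), so the same rule applies.
The other patterns: stems whose second-to-last letter is 'r' add -ani; stems whose second-to-last letter is 't' double the final consonant and add -im.
So tunetrezh → tuibnetrezh.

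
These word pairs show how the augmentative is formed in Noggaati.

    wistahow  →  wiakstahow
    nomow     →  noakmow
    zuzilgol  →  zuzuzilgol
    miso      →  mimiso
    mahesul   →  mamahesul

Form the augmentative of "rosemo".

wistahow and zuzilgol both have last vowel 'o' yet inflect differently (wiakstahow, zuzuzilgol), so the last vowel is not what conditions the rule; the final letter is.
"rosemo" ends in -o. The one such stem in the data (miso → mimiso) repeats the first consonant+vowel as a prefix (as do zuzilgol, mahesul), so the same rule applies.
So rosemo → rorosemo.

rorosemo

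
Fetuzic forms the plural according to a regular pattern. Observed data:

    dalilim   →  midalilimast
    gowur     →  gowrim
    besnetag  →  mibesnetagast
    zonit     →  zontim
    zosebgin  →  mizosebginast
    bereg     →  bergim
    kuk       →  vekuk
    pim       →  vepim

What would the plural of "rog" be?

verog

bereg and besnetag both end in -g yet inflect differently (bergim, mibesnetagast), so the final letter is not what conditions the rule; the number of vowels is.
"rog" has 1 vowel. The stems with 1 vowel (pim → vepim, kuk → vekuk) add the prefix ve-.
The other patterns: stems with 2 vowels delete the last vowel and add -im; stems with 3 vowels add mi- … -ast around the stem.
So rog → verog.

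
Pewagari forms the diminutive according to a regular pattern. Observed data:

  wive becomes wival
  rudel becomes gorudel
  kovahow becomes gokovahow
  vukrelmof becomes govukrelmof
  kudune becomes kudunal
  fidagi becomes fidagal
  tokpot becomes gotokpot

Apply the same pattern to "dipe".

rudel and wive both have last vowel 'e' yet inflect differently (gorudel, wival), so the last vowel is not what conditions the rule; whether the stem ends in a vowel or a consonant is.
"dipe" ends in a vowel. The stems ending in a vowel (wive → wival, kudune → kudunal, fidagi → fidagal) drop the final letter and add -al.
The other pattern: stems ending in a consonant add the prefix go-.
So dipe → dipal.

dipal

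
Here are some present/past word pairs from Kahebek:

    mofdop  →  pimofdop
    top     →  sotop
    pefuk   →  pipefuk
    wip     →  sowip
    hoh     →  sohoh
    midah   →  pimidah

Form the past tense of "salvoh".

top and mofdop both end in -p yet inflect differently (sotop, pimofdop), so the final letter is not what conditions the rule; the number of vowels is.
"salvoh" has 2 vowels. The stems with 2 vowels (mofdop → pimofdop, midah → pimidah, pefuk → pipefuk) add the prefix pi-.
So salvoh → pisalvoh.

pisalvoh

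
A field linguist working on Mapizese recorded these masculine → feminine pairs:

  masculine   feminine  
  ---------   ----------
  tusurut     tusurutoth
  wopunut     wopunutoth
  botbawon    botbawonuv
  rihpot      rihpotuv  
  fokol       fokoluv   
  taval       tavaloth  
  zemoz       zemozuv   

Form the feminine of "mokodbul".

mokodbuloth

rihpot and wopunut both end in -t yet inflect differently (rihpotuv, wopunutoth), so the final letter is not what conditions the rule; the last vowel is.
"mokodbul" has last vowel 'u'. The stems whose last vowel is 'u' (wopunut → wopunutoth, tusurut → tusurutoth) add -oth.
So mokodbul → mokodbuloth.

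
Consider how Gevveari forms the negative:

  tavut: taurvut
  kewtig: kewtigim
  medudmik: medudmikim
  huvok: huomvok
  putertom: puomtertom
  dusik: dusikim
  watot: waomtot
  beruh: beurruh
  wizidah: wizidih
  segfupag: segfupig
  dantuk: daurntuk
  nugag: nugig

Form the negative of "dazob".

daomzob

wizidah and beruh both end in -h yet inflect differently (wizidih, beurruh), so the final letter is not what conditions the rule; the last vowel is.
"dazob" has last vowel 'o'. The stems whose last vowel is 'o' (putertom → puomtertom, huvok → huomvok, watot → waomtot) insert -om- after the first vowel.
So dazob → daomzob.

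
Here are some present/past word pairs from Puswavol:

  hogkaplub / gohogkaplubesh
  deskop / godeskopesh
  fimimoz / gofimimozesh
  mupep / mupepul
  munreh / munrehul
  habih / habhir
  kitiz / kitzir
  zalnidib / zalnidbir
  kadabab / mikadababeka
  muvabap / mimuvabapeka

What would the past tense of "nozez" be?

deskop and mupep both end in -p yet inflect differently (godeskopesh, mupepul), so the final letter is not what conditions the rule; the last vowel is.
"nozez" has last vowel 'e'. The stems whose last vowel is 'e' (mupep → mupepul, munreh → munrehul) add -ul.
So nozez → nozezul.

nozezul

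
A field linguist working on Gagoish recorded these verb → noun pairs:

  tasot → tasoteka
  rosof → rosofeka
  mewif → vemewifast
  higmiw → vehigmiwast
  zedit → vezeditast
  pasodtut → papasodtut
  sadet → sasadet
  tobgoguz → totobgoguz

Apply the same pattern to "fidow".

fidoweka

rosof and mewif both end in -f yet inflect differently (rosofeka, vemewifast), so the final letter is not what conditions the rule; the last vowel is.
"fidow" has last vowel 'o'. The stems whose last vowel is 'o' (tasot → tasoteka, rosof → rosofeka) add -eka.
The other patterns: stems whose last vowel is 'i' add ve- … -ast around the stem; stems whose last vowel is 'e' or 'u' repeat the first consonant+vowel as a prefix.
So fidow → fidoweka.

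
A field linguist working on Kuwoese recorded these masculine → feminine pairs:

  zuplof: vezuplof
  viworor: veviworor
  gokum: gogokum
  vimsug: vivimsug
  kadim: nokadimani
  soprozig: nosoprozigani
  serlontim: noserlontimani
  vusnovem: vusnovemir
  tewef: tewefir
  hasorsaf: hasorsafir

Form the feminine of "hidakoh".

vehidakoh

"hidakoh" has last vowel 'o'. The stems whose last vowel is 'o' (zuplof → vezuplof, viworor → veviworor) add the prefix ve-.
The other patterns: stems whose last vowel is 'u' repeat the first consonant+vowel as a prefix; stems whose last vowel is 'i' add no- … -ani around the stem; stems whose last vowel is 'a' or 'e' add -ir.
So hidakoh → vehidakoh.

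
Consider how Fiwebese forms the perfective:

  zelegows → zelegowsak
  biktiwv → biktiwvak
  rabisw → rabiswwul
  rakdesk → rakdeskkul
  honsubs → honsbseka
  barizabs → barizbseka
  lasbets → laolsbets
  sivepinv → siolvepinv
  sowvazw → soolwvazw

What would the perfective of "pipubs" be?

pipbseka

zelegows and honsubs both end in -s yet inflect differently (zelegowsak, honsbseka), so the final letter is not what conditions the rule; the second-to-last letter is.
"pipubs" has second-to-last letter 'b'. The stems whose second-to-last letter is 'b' (honsubs → honsbseka, barizabs → barizbseka) delete the last vowel and add -eka.
The other patterns: stems whose second-to-last letter is 'w' add -ak; stems whose second-to-last letter is 's' double the final consonant and add -ul; stems whose second-to-last letter is 'n', 't' or 'z' insert -ol- after the first vowel.
So pipubs → pipbseka.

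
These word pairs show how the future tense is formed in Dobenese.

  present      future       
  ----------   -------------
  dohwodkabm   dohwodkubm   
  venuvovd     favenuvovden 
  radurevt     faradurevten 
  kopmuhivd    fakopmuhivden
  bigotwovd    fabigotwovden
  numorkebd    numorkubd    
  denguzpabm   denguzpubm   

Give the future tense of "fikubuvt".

fafikubuvten

"fikubuvt" has second-to-last letter 'v'. The stems whose second-to-last letter is 'v' (kopmuhivd → fakopmuhivden, radurevt → faradurevten, venuvovd → favenuvovden) add fa- … -en around the stem.
The other pattern: stems whose second-to-last letter is 'b' change the last vowel to 'u'.
So fikubuvt → fafikubuvten.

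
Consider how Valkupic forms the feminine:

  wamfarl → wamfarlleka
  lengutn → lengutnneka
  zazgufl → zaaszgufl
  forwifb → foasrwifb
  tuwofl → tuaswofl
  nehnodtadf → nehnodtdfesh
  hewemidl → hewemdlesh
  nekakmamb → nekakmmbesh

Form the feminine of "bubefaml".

bubefmlesh

wamfarl and zazgufl both end in -l yet inflect differently (wamfarlleka, zaaszgufl), so the final letter is not what conditions the rule; the second-to-last letter is.
"bubefaml" has second-to-last letter 'm'. The one such stem in the data (nekakmamb → nekakmmbesh) deletes the last vowel and adds -esh (as do nehnodtadf, hewemidl), so the same rule applies.
The other patterns: stems whose second-to-last letter is 'r' or 't' double the final consonant and add -eka; stems whose second-to-last letter is 'f' insert -as- after the first vowel.
So bubefaml → bubefmlesh.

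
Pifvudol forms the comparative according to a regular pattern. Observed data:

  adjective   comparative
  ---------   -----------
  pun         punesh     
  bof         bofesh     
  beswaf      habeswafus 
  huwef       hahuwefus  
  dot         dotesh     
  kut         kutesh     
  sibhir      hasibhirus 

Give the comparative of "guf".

bof and beswaf both end in -f yet inflect differently (bofesh, habeswafus), so the final letter is not what conditions the rule; the number of vowels is.
"guf" has 1 vowel. The stems with 1 vowel (kut → kutesh, dot → dotesh, bof → bofesh) add -esh.
The other pattern: stems with 2 vowels add ha- … -us around the stem.
So guf → gufesh.

gufesh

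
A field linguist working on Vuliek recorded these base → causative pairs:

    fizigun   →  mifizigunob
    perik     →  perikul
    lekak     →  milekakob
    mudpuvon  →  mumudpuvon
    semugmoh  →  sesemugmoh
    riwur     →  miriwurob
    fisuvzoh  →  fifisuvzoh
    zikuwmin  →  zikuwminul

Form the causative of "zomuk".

mizomukob

"zomuk" has last vowel 'u'. The stems whose last vowel is 'u' (riwur → miriwurob, fizigun → mifizigunob) add mi- … -ob around the stem.
The other patterns: stems whose last vowel is 'i' add -ul; stems whose last vowel is 'o' repeat the first consonant+vowel as a prefix.
So zomuk → mizomukob.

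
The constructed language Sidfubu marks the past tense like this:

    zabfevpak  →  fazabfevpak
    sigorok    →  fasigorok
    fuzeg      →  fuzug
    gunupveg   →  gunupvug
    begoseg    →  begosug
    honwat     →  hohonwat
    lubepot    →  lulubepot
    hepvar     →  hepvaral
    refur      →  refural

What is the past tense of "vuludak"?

zabfevpak and honwat both have last vowel 'a' yet inflect differently (fazabfevpak, hohonwat), so the last vowel is not what conditions the rule; the final letter is.
"vuludak" ends in -k. The stems ending in -k (zabfevpak → fazabfevpak, sigorok → fasigorok) add the prefix fa-.
So vuludak → favuludak.

favuludak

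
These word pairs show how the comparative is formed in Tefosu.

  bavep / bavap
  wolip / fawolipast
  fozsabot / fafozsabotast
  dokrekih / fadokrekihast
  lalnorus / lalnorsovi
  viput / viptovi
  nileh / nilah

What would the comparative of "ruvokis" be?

faruvokisast

nileh and dokrekih both end in -h yet inflect differently (nilah, fadokrekihast), so the final letter is not what conditions the rule; the last vowel is.
"ruvokis" has last vowel 'i'. The stems whose last vowel is 'i' (dokrekih → fadokrekihast, wolip → fawolipast) add fa- … -ast around the stem.
So ruvokis → faruvokisast.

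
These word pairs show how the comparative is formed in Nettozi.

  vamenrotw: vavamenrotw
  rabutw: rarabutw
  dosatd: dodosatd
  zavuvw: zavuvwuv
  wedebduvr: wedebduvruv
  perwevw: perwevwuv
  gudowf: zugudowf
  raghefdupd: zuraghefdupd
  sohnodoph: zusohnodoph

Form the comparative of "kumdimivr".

kumdimivruv

"kumdimivr" has second-to-last letter 'v'. The stems whose second-to-last letter is 'v' (zavuvw → zavuvwuv, wedebduvr → wedebduvruv, perwevw → perwevwuv) add -uv.
The other patterns: stems whose second-to-last letter is 't' repeat the first consonant+vowel as a prefix; stems whose second-to-last letter is 'p' or 'w' add the prefix zu-.
So kumdimivr → kumdimivruv.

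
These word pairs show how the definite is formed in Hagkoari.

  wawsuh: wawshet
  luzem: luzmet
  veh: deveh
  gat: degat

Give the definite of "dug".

dedug

"dug" has 1 vowel. The stems with 1 vowel (veh → deveh, gat → degat) add the prefix de-.
So dug → dedug.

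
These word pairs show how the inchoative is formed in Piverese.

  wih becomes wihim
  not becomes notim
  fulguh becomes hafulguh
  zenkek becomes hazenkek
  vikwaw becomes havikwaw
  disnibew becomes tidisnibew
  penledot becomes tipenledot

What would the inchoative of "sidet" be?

hasidet

wih and fulguh both end in -h yet inflect differently (wihim, hafulguh), so the final letter is not what conditions the rule; the number of vowels is.
"sidet" has 2 vowels. The stems with 2 vowels (fulguh → hafulguh, zenkek → hazenkek, vikwaw → havikwaw) add the prefix ha-.
The other patterns: stems with 1 vowel add -im; stems with 3 vowels add the prefix ti-.
So sidet → hasidet.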